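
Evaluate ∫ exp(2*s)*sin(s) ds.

2*exp(2*s)*sin(s)/5 - exp(2*s)*cos(s)/5 + C

Let I denote the integral. Integrate by parts with u = sin(s), dv = exp(2*s) ds, so v = exp(2*s)/2: I = exp(2*s)*sin(s)/2 − (1/2)·∫ exp(2*s)*cos(s) ds.
Apply parts again with u = cos(s), dv = exp(2*s) ds: ∫ exp(2*s)*cos(s) ds = exp(2*s)*cos(s)/2 + (1/2)·I. Substituting back brings back I: I = exp(2*s)*sin(s)/2 - exp(2*s)*cos(s)/4 − (1/4)·I.
Solving for I: (1 + 1/4)·I equals the remaining terms, so I = (4/5)·(exp(2*s)*sin(s)/2 - exp(2*s)*cos(s)/4).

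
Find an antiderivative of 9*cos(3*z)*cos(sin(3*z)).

3*sin(sin(3*z)) + C

Let u = sin(3*z), so du = (3*cos(3*z)) dz.
Rewriting, the integral becomes 3·∫ cos(u) du = 3·sin(u).
Substituting back, u = sin(3*z).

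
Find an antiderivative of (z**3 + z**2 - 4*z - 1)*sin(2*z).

-z**3*cos(2*z)/2 + 3*z**2*sin(2*z)/4 - z**2*cos(2*z)/2 + z*sin(2*z)/2 + 11*z*cos(2*z)/4 - 11*sin(2*z)/8 + 3*cos(2*z)/4 + C

Use integration by parts with u = z**3 + z**2 - 4*z - 1, dv = sin(2*z) dz, so v = -cos(2*z)/2.
Apply parts 3 times (tabular method): alternate signs, differentiate u down to 0, integrate dv up.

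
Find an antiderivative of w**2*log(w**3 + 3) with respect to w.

w**3*log(w**3 + 3)/3 - w**3/3 + log(w**3 + 3) + C

Let u = w**3 + 3, so du = (3*w**2) dw.
The integral becomes (1/3)·∫ log(u) du; integrate by parts with u′=log(u), dv′=du.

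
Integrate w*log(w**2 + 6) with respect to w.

Let u = w**2 + 6, so du = (2*w) dw.
The integral becomes (1/2)·∫ log(u) du; integrate by parts with u′=log(u), dv′=du.

w**2*log(w**2 + 6)/2 - w**2/2 + 3*log(w**2 + 6) + C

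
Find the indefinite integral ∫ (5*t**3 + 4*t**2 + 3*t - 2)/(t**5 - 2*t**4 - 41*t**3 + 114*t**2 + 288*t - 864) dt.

Factor the denominator: (t - 4)**2*(t - 3)*(t + 3)*(t + 6).
Partial-fraction decomposition: -239/(675*(t + 6)) + 55/(441*(t + 3)) + 89/(27*(t - 3)) - 3757/(1225*(t - 4)) + 197/(35*(t - 4)**2).
Integrate each term; A/(t−a) gives A·log|t−a|; A/(t−a)² gives −A/(t−a).

-3757*log(t - 4)/1225 + 89*log(t - 3)/27 + 55*log(t + 3)/441 - 239*log(t + 6)/675 - 197/(35*t - 140) + C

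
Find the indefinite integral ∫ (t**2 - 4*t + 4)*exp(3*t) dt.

(9*t**2 - 42*t + 50)*exp(3*t)/27 + C

Use integration by parts with u = t**2 - 4*t + 4, dv = exp(3*t) dt, so v = exp(3*t)/3.
Apply parts 2 times (tabular method): alternate signs, differentiate u down to 0, integrate dv up.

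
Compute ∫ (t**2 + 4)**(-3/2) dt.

Substitute t = 2·tan(θ), so dt = 2·sec(θ)^2 dθ and the radical becomes sqrt(t**2 + 4) = 2·sec(θ) by the Pythagorean identity.
Integrate the resulting trig expression in θ, then back-substitute tan(θ) = t/2, sec(θ) = sqrt(t**2 + 4)/2 (absorbing any constant into C).

t/(4*sqrt(t**2 + 4)) + C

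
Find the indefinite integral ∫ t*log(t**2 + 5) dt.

t**2*log(t**2 + 5)/2 - t**2/2 + 5*log(t**2 + 5)/2 + C

Let u = t**2 + 5, so du = (2*t) dt.
The integral becomes (1/2)·∫ log(u) du; integrate by parts with u′=log(u), dv′=du.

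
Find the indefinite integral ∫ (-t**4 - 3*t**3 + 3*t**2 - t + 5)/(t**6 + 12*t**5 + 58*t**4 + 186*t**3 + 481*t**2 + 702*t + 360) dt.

Factor the denominator: (t + 1)*(t + 2)*(t + 4)*(t + 5)*(t**2 + 9).
Partial-fraction decomposition: -(1141*t - 2594)/(11050*(t**2 + 9)) + 55/(136*(t + 5)) - 7/(150*(t + 4)) - 9/(26*(t + 2)) + 11/(120*(t + 1)).
Integrate each term; A/(t−a) gives A·log|t−a|; the (Bt+D)/(t²+p²) term gives a log and an atan.

11*log(t + 1)/120 - 9*log(t + 2)/26 - 7*log(t + 4)/150 + 55*log(t + 5)/136 - 1141*log(t**2 + 9)/22100 + 1297*atan(t/3)/16575 + C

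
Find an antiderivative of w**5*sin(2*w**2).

Let u = w², du = 2w dw; rewrite as (1/2)∫ u^2·sin(2u) du.
Now integrate by parts 2 times.

-w**4*cos(2*w**2)/4 + w**2*sin(2*w**2)/4 + cos(2*w**2)/8 + C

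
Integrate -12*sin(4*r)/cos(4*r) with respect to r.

Let u = cos(4*r), so du = (-4*sin(4*r)) dr.
Rewriting, the integral becomes 3·∫ 1/u du = 3·log(u).
Substituting back, u = cos(4*r).

3*log(cos(4*r)) + C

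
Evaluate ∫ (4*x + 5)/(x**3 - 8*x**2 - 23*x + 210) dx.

11*log(x - 7)/4 - 29*log(x - 6)/11 - 5*log(x + 5)/44 + C

Factor the denominator: (x - 7)*(x - 6)*(x + 5).
Partial-fraction decomposition: -5/(44*(x + 5)) - 29/(11*(x - 6)) + 11/(4*(x - 7)).
Integrate each term: A/(x−a) contributes A·log|x−a|.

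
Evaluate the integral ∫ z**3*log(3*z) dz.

Use integration by parts with u = log(3*z), dv = z**3 dz.
Then du = 1/z dz and v = z**4/4.

z**4*(log(z) + log(3))/4 - z**4/16 + C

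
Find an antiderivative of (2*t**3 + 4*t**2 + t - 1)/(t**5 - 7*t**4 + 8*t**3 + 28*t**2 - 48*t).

log(t)/48 + 65*log(t - 4)/16 - 92*log(t - 3)/15 + 33*log(t - 2)/16 - log(t + 2)/80 + C

Factor the denominator: t*(t - 4)*(t - 3)*(t - 2)*(t + 2).
Partial-fraction decomposition: -1/(80*(t + 2)) + 33/(16*(t - 2)) - 92/(15*(t - 3)) + 65/(16*(t - 4)) + 1/(48*t).
Integrate each term: A/(t−a) contributes A·log|t−a|.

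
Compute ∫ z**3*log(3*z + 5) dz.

Use integration by parts with u = log(3*z + 5), dv = z**3 dz.
Then du = 3/(3*z + 5) dz and v = z**4/4.

z**4*log(3*z + 5)/4 - z**4/16 + 5*z**3/36 - 25*z**2/72 + 125*z/108 - 625*log(3*z + 5)/324 + C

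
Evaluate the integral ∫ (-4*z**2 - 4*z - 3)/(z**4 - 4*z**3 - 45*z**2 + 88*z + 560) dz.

-227*log(z - 7)/242 + 41*log(z - 5)/54 + 584*log(z + 4)/3267 + 17/(33*z + 132) + C

Factor the denominator: (z - 7)*(z - 5)*(z + 4)**2.
Partial-fraction decomposition: 584/(3267*(z + 4)) - 17/(33*(z + 4)**2) + 41/(54*(z - 5)) - 227/(242*(z - 7)).
Integrate each term; A/(z−a) gives A·log|z−a|; A/(z−a)² gives −A/(z−a).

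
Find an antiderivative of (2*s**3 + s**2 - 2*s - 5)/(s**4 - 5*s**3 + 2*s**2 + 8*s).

-5*log(s)/8 + 131*log(s - 4)/40 - 11*log(s - 2)/12 + 4*log(s + 1)/15 + C

Factor the denominator: s*(s - 4)*(s - 2)*(s + 1).
Partial-fraction decomposition: 4/(15*(s + 1)) - 11/(12*(s - 2)) + 131/(40*(s - 4)) - 5/(8*s).
Integrate each term: A/(s−a) contributes A·log|s−a|.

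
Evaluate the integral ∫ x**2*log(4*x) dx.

Use integration by parts with u = log(4*x), dv = x**2 dx.
Then du = 1/x dx and v = x**3/3.

x**3*(log(x) + 2*log(2))/3 - x**3/9 + C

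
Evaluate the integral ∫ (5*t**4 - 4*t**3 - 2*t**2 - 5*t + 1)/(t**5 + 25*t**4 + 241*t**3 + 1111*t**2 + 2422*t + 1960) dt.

23*log(t + 2)/30 - 1525*log(t + 4)/18 + 3601*log(t + 5)/12 - 38003*log(t + 7)/180 + 2663/(6*t + 42) + C

Factor the denominator: (t + 2)*(t + 4)*(t + 5)*(t + 7)**2.
Partial-fraction decomposition: -38003/(180*(t + 7)) - 2663/(6*(t + 7)**2) + 3601/(12*(t + 5)) - 1525/(18*(t + 4)) + 23/(30*(t + 2)).
Integrate each term; A/(t−a) gives A·log|t−a|; A/(t−a)² gives −A/(t−a).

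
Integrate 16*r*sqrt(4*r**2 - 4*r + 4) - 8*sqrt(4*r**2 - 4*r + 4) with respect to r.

Let u = 4*r**2 - 4*r + 4, so du = (8*r - 4) dr.
Rewriting, the integral becomes 2·∫ √u du = 2·(2/3)u^(3/2).
Substituting back, u = 4*r**2 - 4*r + 4.

4*(4*r**2 - 4*r + 4)**(3/2)/3 + C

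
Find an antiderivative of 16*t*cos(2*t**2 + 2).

4*sin(2*t**2 + 2) + C

Let u = 2*t**2 + 2, so du = (4*t) dt.
Rewriting, the integral becomes 4·∫ cos(u) du = 4·sin(u).
Substituting back, u = 2*t**2 + 2.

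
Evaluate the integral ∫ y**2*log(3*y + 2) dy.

y**3*log(3*y + 2)/3 - y**3/9 + y**2/9 - 4*y/27 + 8*log(3*y + 2)/81 + C

Use integration by parts with u = log(3*y + 2), dv = y**2 dy.
Then du = 3/(3*y + 2) dy and v = y**3/3.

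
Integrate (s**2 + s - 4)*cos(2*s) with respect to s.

Use integration by parts with u = s**2 + s - 4, dv = cos(2*s) ds, so v = sin(2*s)/2.
Apply parts 2 times (tabular method): alternate signs, differentiate u down to 0, integrate dv up.

s**2*sin(2*s)/2 + s*sin(2*s)/2 + s*cos(2*s)/2 - 9*sin(2*s)/4 + cos(2*s)/4 + C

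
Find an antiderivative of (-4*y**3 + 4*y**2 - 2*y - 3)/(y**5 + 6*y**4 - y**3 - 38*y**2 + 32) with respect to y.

-23*log(y - 2)/108 + log(y - 1)/10 + 7*log(y + 1)/54 - log(y + 4)/60 + 65/(18*y + 72) + C

Factor the denominator: (y - 2)*(y - 1)*(y + 1)*(y + 4)**2.
Partial-fraction decomposition: -1/(60*(y + 4)) - 65/(18*(y + 4)**2) + 7/(54*(y + 1)) + 1/(10*(y - 1)) - 23/(108*(y - 2)).
Integrate each term; A/(y−a) gives A·log|y−a|; A/(y−a)² gives −A/(y−a).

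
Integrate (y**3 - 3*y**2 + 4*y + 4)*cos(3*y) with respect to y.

Use integration by parts with u = y**3 - 3*y**2 + 4*y + 4, dv = cos(3*y) dy, so v = sin(3*y)/3.
Apply parts 3 times (tabular method): alternate signs, differentiate u down to 0, integrate dv up.

y**3*sin(3*y)/3 - y**2*sin(3*y) + y**2*cos(3*y)/3 + 10*y*sin(3*y)/9 - 2*y*cos(3*y)/3 + 14*sin(3*y)/9 + 10*cos(3*y)/27 + C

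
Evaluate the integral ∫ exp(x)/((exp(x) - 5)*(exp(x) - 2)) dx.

Let u = e^x, du = e^x dx.
The integral becomes ∫ du/((u-2)(u-5)); decompose into partial fractions.

log(exp(x) - 5)/3 - log(exp(x) - 2)/3 + C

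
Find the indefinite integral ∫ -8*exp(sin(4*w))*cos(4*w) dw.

-2*exp(sin(4*w)) + C

Let u = sin(4*w), so du = (4*cos(4*w)) dw.
Rewriting, the integral becomes -2·∫ e^u du = -2·e^u.
Substituting back, u = sin(4*w).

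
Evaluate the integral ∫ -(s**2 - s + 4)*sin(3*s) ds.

s**2*cos(3*s)/3 - 2*s*sin(3*s)/9 - s*cos(3*s)/3 + sin(3*s)/9 + 34*cos(3*s)/27 + C

Use integration by parts with u = s**2 - s + 4, dv = -sin(3*s) ds, so v = cos(3*s)/3.
Apply parts 2 times (tabular method): alternate signs, differentiate u down to 0, integrate dv up.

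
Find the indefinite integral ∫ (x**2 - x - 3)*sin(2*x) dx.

-x**2*cos(2*x)/2 + x*sin(2*x)/2 + x*cos(2*x)/2 - sin(2*x)/4 + 7*cos(2*x)/4 + C

Use integration by parts with u = x**2 - x - 3, dv = sin(2*x) dx, so v = -cos(2*x)/2.
Apply parts 2 times (tabular method): alternate signs, differentiate u down to 0, integrate dv up.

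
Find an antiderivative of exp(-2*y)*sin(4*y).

Let I denote the integral. Integrate by parts with u = sin(4*y), dv = exp(-2*y) dy, so v = -exp(-2*y)/2: I = -exp(-2*y)*sin(4*y)/2 + 2·∫ exp(-2*y)*cos(4*y) dy.
Apply parts again with u = cos(4*y), dv = exp(-2*y) dy: ∫ exp(-2*y)*cos(4*y) dy = -exp(-2*y)*cos(4*y)/2 − 2·I. Substituting back brings back I: I = -exp(-2*y)*sin(4*y)/2 - exp(-2*y)*cos(4*y) − 4·I.
Solving for I: (1 + 4)·I equals the remaining terms, so I = (1/5)·(-exp(-2*y)*sin(4*y)/2 - exp(-2*y)*cos(4*y)).

-exp(-2*y)*sin(4*y)/10 - exp(-2*y)*cos(4*y)/5 + C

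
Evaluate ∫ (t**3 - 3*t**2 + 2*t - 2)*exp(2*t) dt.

Use integration by parts with u = t**3 - 3*t**2 + 2*t - 2, dv = exp(2*t) dt, so v = exp(2*t)/2.
Apply parts 3 times (tabular method): alternate signs, differentiate u down to 0, integrate dv up.

(4*t**3 - 18*t**2 + 26*t - 21)*exp(2*t)/8 + C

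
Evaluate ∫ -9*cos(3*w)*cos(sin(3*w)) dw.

-3*sin(sin(3*w)) + C

Let u = sin(3*w), so du = (3*cos(3*w)) dw.
Rewriting, the integral becomes -3·∫ cos(u) du = -3·sin(u).
Substituting back, u = sin(3*w).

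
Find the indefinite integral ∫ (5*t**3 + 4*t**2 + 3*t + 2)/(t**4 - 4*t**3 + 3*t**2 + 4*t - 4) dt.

Factor the denominator: (t - 2)**2*(t - 1)*(t + 1).
Partial-fraction decomposition: 1/(9*(t + 1)) + 7/(t - 1) - 19/(9*(t - 2)) + 64/(3*(t - 2)**2).
Integrate each term; A/(t−a) gives A·log|t−a|; A/(t−a)² gives −A/(t−a).

-19*log(t - 2)/9 + 7*log(t - 1) + log(t + 1)/9 - 64/(3*t - 6) + C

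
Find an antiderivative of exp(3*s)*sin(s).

3*exp(3*s)*sin(s)/10 - exp(3*s)*cos(s)/10 + C

Let I denote the integral. Integrate by parts with u = sin(s), dv = exp(3*s) ds, so v = exp(3*s)/3: I = exp(3*s)*sin(s)/3 − (1/3)·∫ exp(3*s)*cos(s) ds.
Apply parts again with u = cos(s), dv = exp(3*s) ds: ∫ exp(3*s)*cos(s) ds = exp(3*s)*cos(s)/3 + (1/3)·I. Substituting back brings back I: I = exp(3*s)*sin(s)/3 - exp(3*s)*cos(s)/9 − (1/9)·I.
Solving for I: (1 + 1/9)·I equals the remaining terms, so I = (9/10)·(exp(3*s)*sin(s)/3 - exp(3*s)*cos(s)/9).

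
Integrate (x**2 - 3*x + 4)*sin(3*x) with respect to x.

-x**2*cos(3*x)/3 + 2*x*sin(3*x)/9 + x*cos(3*x) - sin(3*x)/3 - 34*cos(3*x)/27 + C

Use integration by parts with u = x**2 - 3*x + 4, dv = sin(3*x) dx, so v = -cos(3*x)/3.
Apply parts 2 times (tabular method): alternate signs, differentiate u down to 0, integrate dv up.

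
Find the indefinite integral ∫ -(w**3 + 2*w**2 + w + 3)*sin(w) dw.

Use integration by parts with u = w**3 + 2*w**2 + w + 3, dv = -sin(w) dw, so v = cos(w).
Apply parts 3 times (tabular method): alternate signs, differentiate u down to 0, integrate dv up.

w**3*cos(w) - 3*w**2*sin(w) + 2*w**2*cos(w) - 4*w*sin(w) - 5*w*cos(w) + 5*sin(w) - cos(w) + C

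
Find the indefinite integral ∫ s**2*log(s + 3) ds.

Use integration by parts with u = log(s + 3), dv = s**2 ds.
Then du = 1/(s + 3) ds and v = s**3/3.

s**3*log(s + 3)/3 - s**3/9 + s**2/2 - 3*s + 9*log(s + 3) + C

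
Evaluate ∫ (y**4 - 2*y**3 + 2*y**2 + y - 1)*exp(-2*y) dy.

Use integration by parts with u = y**4 - 2*y**3 + 2*y**2 + y - 1, dv = exp(-2*y) dy, so v = -exp(-2*y)/2.
Apply parts 4 times (tabular method): alternate signs, differentiate u down to 0, integrate dv up.

(-2*y**4 - 4*y**2 - 6*y - 1)*exp(-2*y)/4 + C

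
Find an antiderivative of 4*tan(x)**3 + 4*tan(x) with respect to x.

Let u = tan(x), so du = (tan(x)**2 + 1) dx.
Rewriting, the integral becomes 4·∫ u^1 du = 4·u^2/2.
Substituting back, u = tan(x).

2*tan(x)**2 + C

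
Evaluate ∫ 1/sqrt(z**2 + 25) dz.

log(z + sqrt(z**2 + 25)) + C

Substitute z = 5·tan(θ), so dz = 5·sec(θ)^2 dθ and the radical becomes sqrt(z**2 + 25) = 5·sec(θ) by the Pythagorean identity.
Integrate the resulting trig expression in θ, then back-substitute tan(θ) = z/5, sec(θ) = sqrt(z**2 + 25)/5 (absorbing any constant into C).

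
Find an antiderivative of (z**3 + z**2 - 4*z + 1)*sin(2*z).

Use integration by parts with u = z**3 + z**2 - 4*z + 1, dv = sin(2*z) dz, so v = -cos(2*z)/2.
Apply parts 3 times (tabular method): alternate signs, differentiate u down to 0, integrate dv up.

-z**3*cos(2*z)/2 + 3*z**2*sin(2*z)/4 - z**2*cos(2*z)/2 + z*sin(2*z)/2 + 11*z*cos(2*z)/4 - 11*sin(2*z)/8 - cos(2*z)/4 + C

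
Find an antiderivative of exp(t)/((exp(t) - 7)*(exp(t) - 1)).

log(exp(t) - 7)/6 - log(exp(t) - 1)/6 + C

Let u = e^t, du = e^t dt.
The integral becomes ∫ du/((u-1)(u-7)); decompose into partial fractions.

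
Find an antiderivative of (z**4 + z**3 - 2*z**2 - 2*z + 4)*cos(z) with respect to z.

Use integration by parts with u = z**4 + z**3 - 2*z**2 - 2*z + 4, dv = cos(z) dz, so v = sin(z).
Apply parts 4 times (tabular method): alternate signs, differentiate u down to 0, integrate dv up.

z**4*sin(z) + z**3*sin(z) + 4*z**3*cos(z) - 14*z**2*sin(z) + 3*z**2*cos(z) - 8*z*sin(z) - 28*z*cos(z) + 32*sin(z) - 8*cos(z) + C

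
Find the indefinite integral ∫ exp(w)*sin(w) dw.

Let I denote the integral. Integrate by parts with u = sin(w), dv = exp(w) dw, so v = exp(w): I = exp(w)*sin(w) − ∫ exp(w)*cos(w) dw.
Apply parts again with u = cos(w), dv = exp(w) dw: ∫ exp(w)*cos(w) dw = exp(w)*cos(w) + I. Substituting back brings back I: I = exp(w)*sin(w) - exp(w)*cos(w) − I.
Solving for I: (1 + 1)·I equals the remaining terms, so I = (1/2)·(exp(w)*sin(w) - exp(w)*cos(w)).

exp(w)*sin(w)/2 - exp(w)*cos(w)/2 + C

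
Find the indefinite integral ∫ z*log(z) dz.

Use integration by parts with u = log(z), dv = z dz.
Then du = 1/z dz and v = z**2/2.

z**2*log(z)/2 - z**2/4 + C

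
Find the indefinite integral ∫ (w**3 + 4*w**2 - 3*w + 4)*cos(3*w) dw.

Use integration by parts with u = w**3 + 4*w**2 - 3*w + 4, dv = cos(3*w) dw, so v = sin(3*w)/3.
Apply parts 3 times (tabular method): alternate signs, differentiate u down to 0, integrate dv up.

w**3*sin(3*w)/3 + 4*w**2*sin(3*w)/3 + w**2*cos(3*w)/3 - 11*w*sin(3*w)/9 + 8*w*cos(3*w)/9 + 28*sin(3*w)/27 - 11*cos(3*w)/27 + C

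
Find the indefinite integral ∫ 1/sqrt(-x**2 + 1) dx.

asin(x) + C

Substitute x = sin(θ), so dx = cos(θ) dθ and the radical becomes sqrt(-x**2 + 1) = cos(θ) by the Pythagorean identity.
Integrate the resulting trig expression in θ, then back-substitute θ = asin(x), sin(θ) = x, cos(θ) = sqrt(-x**2 + 1) (absorbing any constant into C).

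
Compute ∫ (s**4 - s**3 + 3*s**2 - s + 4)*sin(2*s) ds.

-s**4*cos(2*s)/2 + s**3*sin(2*s) + s**3*cos(2*s)/2 - 3*s**2*sin(2*s)/4 - s*cos(2*s)/4 + sin(2*s)/8 - 2*cos(2*s) + C

Use integration by parts with u = s**4 - s**3 + 3*s**2 - s + 4, dv = sin(2*s) ds, so v = -cos(2*s)/2.
Apply parts 4 times (tabular method): alternate signs, differentiate u down to 0, integrate dv up.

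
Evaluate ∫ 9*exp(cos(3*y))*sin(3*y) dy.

Let u = cos(3*y), so du = (-3*sin(3*y)) dy.
Rewriting, the integral becomes -3·∫ e^u du = -3·e^u.
Substituting back, u = cos(3*y).

-3*exp(cos(3*y)) + C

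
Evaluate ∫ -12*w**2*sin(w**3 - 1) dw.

Let u = w**3 - 1, so du = (3*w**2) dw.
Rewriting, the integral becomes -4·∫ sin(u) du = -4·-cos(u).
Substituting back, u = w**3 - 1.

4*cos(w**3 - 1) + C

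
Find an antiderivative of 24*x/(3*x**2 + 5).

4*log(3*x**2 + 5) + C

Let u = 3*x**2 + 5, so du = (6*x) dx.
Rewriting, the integral becomes 4·∫ 1/u du = 4·log(u).
Substituting back, u = 3*x**2 + 5.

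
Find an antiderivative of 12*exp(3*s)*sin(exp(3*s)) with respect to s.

-4*cos(exp(3*s)) + C

Let u = exp(3*s), so du = (3*exp(3*s)) ds.
Rewriting, the integral becomes 4·∫ sin(u) du = 4·-cos(u).
Substituting back, u = exp(3*s).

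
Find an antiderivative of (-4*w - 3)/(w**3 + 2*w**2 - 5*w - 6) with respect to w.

-11*log(w - 2)/15 - log(w + 1)/6 + 9*log(w + 3)/10 + C

Factor the denominator: (w - 2)*(w + 1)*(w + 3).
Partial-fraction decomposition: 9/(10*(w + 3)) - 1/(6*(w + 1)) - 11/(15*(w - 2)).
Integrate each term: A/(w−a) contributes A·log|w−a|.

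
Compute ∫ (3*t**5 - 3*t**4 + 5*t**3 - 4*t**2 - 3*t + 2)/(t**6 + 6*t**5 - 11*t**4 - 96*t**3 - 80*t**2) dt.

Factor the denominator: t**2*(t - 4)*(t + 1)*(t + 4)*(t + 5).
Partial-fraction decomposition: 1993/(150*(t + 5)) - 2105/(192*(t + 4)) + 1/(6*(t + 1)) + 85/(192*(t - 4)) + 27/(400*t) - 1/(40*t**2).
Integrate each term; A/(t−a) gives A·log|t−a|; A/(t−a)² gives −A/(t−a).

27*log(t)/400 + 85*log(t - 4)/192 + log(t + 1)/6 - 2105*log(t + 4)/192 + 1993*log(t + 5)/150 + 1/(40*t) + C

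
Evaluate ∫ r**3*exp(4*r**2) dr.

Let u = r², du = 2r dr; rewrite as (1/2)∫ u^1·exp(4u) du.
Now integrate by parts 1 time.

(4*r**2 - 1)*exp(4*r**2)/32 + C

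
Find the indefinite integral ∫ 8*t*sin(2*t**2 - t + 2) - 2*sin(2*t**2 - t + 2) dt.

Let u = 2*t**2 - t + 2, so du = (4*t - 1) dt.
Rewriting, the integral becomes 2·∫ sin(u) du = 2·-cos(u).
Substituting back, u = 2*t**2 - t + 2.

-2*cos(2*t**2 - t + 2) + C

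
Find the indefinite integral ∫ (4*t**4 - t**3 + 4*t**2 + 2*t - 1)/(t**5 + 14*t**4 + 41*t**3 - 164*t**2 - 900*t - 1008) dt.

Factor the denominator: (t - 4)*(t + 2)*(t + 3)*(t + 6)*(t + 7).
Partial-fraction decomposition: 2532/(55*(t + 7)) - 5531/(120*(t + 6)) + 95/(21*(t + 3)) - 83/(120*(t + 2)) + 1031/(4620*(t - 4)).
Integrate each term: A/(t−a) contributes A·log|t−a|.

1031*log(t - 4)/4620 - 83*log(t + 2)/120 + 95*log(t + 3)/21 - 5531*log(t + 6)/120 + 2532*log(t + 7)/55 + C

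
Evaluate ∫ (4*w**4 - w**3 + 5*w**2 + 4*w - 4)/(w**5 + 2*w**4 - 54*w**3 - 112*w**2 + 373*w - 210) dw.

Factor the denominator: (w - 7)*(w - 1)**2*(w + 5)*(w + 6).
Partial-fraction decomposition: 5552/(637*(w + 6)) - 1363/(216*(w + 5)) - 181/(1764*(w - 1)) - 2/(63*(w - 1)**2) + 4765/(2808*(w - 7)).
Integrate each term; A/(w−a) gives A·log|w−a|; A/(w−a)² gives −A/(w−a).

4765*log(w - 7)/2808 - 181*log(w - 1)/1764 - 1363*log(w + 5)/216 + 5552*log(w + 6)/637 + 2/(63*w - 63) + C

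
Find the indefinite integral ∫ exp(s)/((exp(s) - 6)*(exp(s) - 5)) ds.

log(exp(s) - 6) - log(exp(s) - 5) + C

Let u = e^s, du = e^s ds.
The integral becomes ∫ du/((u-5)(u-6)); decompose into partial fractions.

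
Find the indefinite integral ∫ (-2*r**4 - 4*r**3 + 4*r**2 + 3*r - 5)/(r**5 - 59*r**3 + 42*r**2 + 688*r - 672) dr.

-3299*log(r - 6)/1300 + 697*log(r - 4)/528 - log(r - 1)/150 + 209*log(r + 4)/1200 - 815*log(r + 7)/858 + C

Factor the denominator: (r - 6)*(r - 4)*(r - 1)*(r + 4)*(r + 7).
Partial-fraction decomposition: -815/(858*(r + 7)) + 209/(1200*(r + 4)) - 1/(150*(r - 1)) + 697/(528*(r - 4)) - 3299/(1300*(r - 6)).
Integrate each term: A/(r−a) contributes A·log|r−a|.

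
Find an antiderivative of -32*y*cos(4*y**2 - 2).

Let u = 4*y**2 - 2, so du = (8*y) dy.
Rewriting, the integral becomes -4·∫ cos(u) du = -4·sin(u).
Substituting back, u = 4*y**2 - 2.

-4*sin(4*y**2 - 2) + C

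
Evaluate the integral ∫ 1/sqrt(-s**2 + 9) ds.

Substitute s = 3·sin(θ), so ds = 3·cos(θ) dθ and the radical becomes sqrt(-s**2 + 9) = 3·cos(θ) by the Pythagorean identity.
Integrate the resulting trig expression in θ, then back-substitute θ = asin(s/3), sin(θ) = s/3, cos(θ) = sqrt(-s**2 + 9)/3 (absorbing any constant into C).

asin(s/3) + C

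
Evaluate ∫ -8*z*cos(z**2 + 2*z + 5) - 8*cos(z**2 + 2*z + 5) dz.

-4*sin(z**2 + 2*z + 5) + C

Let u = z**2 + 2*z + 5, so du = (2*z + 2) dz.
Rewriting, the integral becomes -4·∫ cos(u) du = -4·sin(u).
Substituting back, u = z**2 + 2*z + 5.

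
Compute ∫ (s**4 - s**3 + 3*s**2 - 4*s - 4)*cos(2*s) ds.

Use integration by parts with u = s**4 - s**3 + 3*s**2 - 4*s - 4, dv = cos(2*s) ds, so v = sin(2*s)/2.
Apply parts 4 times (tabular method): alternate signs, differentiate u down to 0, integrate dv up.

s**4*sin(2*s)/2 - s**3*sin(2*s)/2 + s**3*cos(2*s) - 3*s**2*cos(2*s)/4 - 5*s*sin(2*s)/4 - 2*sin(2*s) - 5*cos(2*s)/8 + C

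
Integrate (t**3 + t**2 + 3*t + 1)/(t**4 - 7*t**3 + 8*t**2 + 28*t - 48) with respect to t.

31*log(t - 4)/4 - 46*log(t - 3)/5 + 19*log(t - 2)/8 + 3*log(t + 2)/40 + C

Factor the denominator: (t - 4)*(t - 3)*(t - 2)*(t + 2).
Partial-fraction decomposition: 3/(40*(t + 2)) + 19/(8*(t - 2)) - 46/(5*(t - 3)) + 31/(4*(t - 4)).
Integrate each term: A/(t−a) contributes A·log|t−a|.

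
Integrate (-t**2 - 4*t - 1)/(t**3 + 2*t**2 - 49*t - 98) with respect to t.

-13*log(t - 7)/21 - log(t + 2)/15 - 11*log(t + 7)/35 + C

Factor the denominator: (t - 7)*(t + 2)*(t + 7).
Partial-fraction decomposition: -11/(35*(t + 7)) - 1/(15*(t + 2)) - 13/(21*(t - 7)).
Integrate each term: A/(t−a) contributes A·log|t−a|.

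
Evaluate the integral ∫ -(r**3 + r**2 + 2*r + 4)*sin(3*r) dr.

Use integration by parts with u = r**3 + r**2 + 2*r + 4, dv = -sin(3*r) dr, so v = cos(3*r)/3.
Apply parts 3 times (tabular method): alternate signs, differentiate u down to 0, integrate dv up.

r**3*cos(3*r)/3 - r**2*sin(3*r)/3 + r**2*cos(3*r)/3 - 2*r*sin(3*r)/9 + 4*r*cos(3*r)/9 - 4*sin(3*r)/27 + 34*cos(3*r)/27 + C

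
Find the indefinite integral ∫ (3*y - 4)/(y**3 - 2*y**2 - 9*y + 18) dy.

Factor the denominator: (y - 3)*(y - 2)*(y + 3).
Partial-fraction decomposition: -13/(30*(y + 3)) - 2/(5*(y - 2)) + 5/(6*(y - 3)).
Integrate each term: A/(y−a) contributes A·log|y−a|.

5*log(y - 3)/6 - 2*log(y - 2)/5 - 13*log(y + 3)/30 + C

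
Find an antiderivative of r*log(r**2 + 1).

r**2*log(r**2 + 1)/2 - r**2/2 + log(r**2 + 1)/2 + C

Let u = r**2 + 1, so du = (2*r) dr.
The integral becomes (1/2)·∫ log(u) du; integrate by parts with u′=log(u), dv′=du.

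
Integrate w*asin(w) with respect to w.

Use integration by parts with u = arcsin(w), dv = w dw.
Then du = 1/sqrt(-w**2 + 1) dw.

w**2*asin(w)/2 + w*sqrt(-w**2 + 1)/4 - asin(w)/4 + C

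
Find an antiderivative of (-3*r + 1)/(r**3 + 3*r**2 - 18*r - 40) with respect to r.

-11*log(r - 4)/54 - 7*log(r + 2)/18 + 16*log(r + 5)/27 + C

Factor the denominator: (r - 4)*(r + 2)*(r + 5).
Partial-fraction decomposition: 16/(27*(r + 5)) - 7/(18*(r + 2)) - 11/(54*(r - 4)).
Integrate each term: A/(r−a) contributes A·log|r−a|.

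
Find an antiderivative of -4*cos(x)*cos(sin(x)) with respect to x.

Let u = sin(x), so du = (cos(x)) dx.
Rewriting, the integral becomes -4·∫ cos(u) du = -4·sin(u).
Substituting back, u = sin(x).

-4*sin(sin(x)) + C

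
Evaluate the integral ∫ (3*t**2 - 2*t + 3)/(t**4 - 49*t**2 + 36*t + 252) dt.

33*log(t - 6)/104 - 4*log(t - 3)/25 + 19*log(t + 2)/200 - 82*log(t + 7)/325 + C

Factor the denominator: (t - 6)*(t - 3)*(t + 2)*(t + 7).
Partial-fraction decomposition: -82/(325*(t + 7)) + 19/(200*(t + 2)) - 4/(25*(t - 3)) + 33/(104*(t - 6)).
Integrate each term: A/(t−a) contributes A·log|t−a|.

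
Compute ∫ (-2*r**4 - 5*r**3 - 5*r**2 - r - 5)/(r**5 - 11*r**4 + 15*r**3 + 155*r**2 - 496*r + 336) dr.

Factor the denominator: (r - 7)*(r - 4)*(r - 3)*(r - 1)*(r + 4).
Partial-fraction decomposition: -39/(440*(r + 4)) + 1/(10*(r - 1)) - 25/(4*(r - 3)) + 307/(24*(r - 4)) - 1129/(132*(r - 7)).
Integrate each term: A/(r−a) contributes A·log|r−a|.

-1129*log(r - 7)/132 + 307*log(r - 4)/24 - 25*log(r - 3)/4 + log(r - 1)/10 - 39*log(r + 4)/440 + C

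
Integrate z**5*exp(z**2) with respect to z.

(z**4 - 2*z**2 + 2)*exp(z**2)/2 + C

Let u = z², du = 2z dz; rewrite as (1/2)∫ u^2·exp(1u) du.
Now integrate by parts 2 times.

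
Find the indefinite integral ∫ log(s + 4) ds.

Use integration by parts with u = log(s + 4), dv = ds.
Then du = 1/(s + 4) ds and v = s.

s*log(s + 4) - s + 4*log(s + 4) + C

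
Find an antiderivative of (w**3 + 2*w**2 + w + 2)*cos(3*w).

Use integration by parts with u = w**3 + 2*w**2 + w + 2, dv = cos(3*w) dw, so v = sin(3*w)/3.
Apply parts 3 times (tabular method): alternate signs, differentiate u down to 0, integrate dv up.

w**3*sin(3*w)/3 + 2*w**2*sin(3*w)/3 + w**2*cos(3*w)/3 + w*sin(3*w)/9 + 4*w*cos(3*w)/9 + 14*sin(3*w)/27 + cos(3*w)/27 + C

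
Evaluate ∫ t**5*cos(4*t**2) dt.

Let u = t², du = 2t dt; rewrite as (1/2)∫ u^2·cos(4u) du.
Now integrate by parts 2 times.

t**4*sin(4*t**2)/8 + t**2*cos(4*t**2)/16 - sin(4*t**2)/64 + C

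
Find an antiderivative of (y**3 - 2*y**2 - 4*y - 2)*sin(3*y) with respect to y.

-y**3*cos(3*y)/3 + y**2*sin(3*y)/3 + 2*y**2*cos(3*y)/3 - 4*y*sin(3*y)/9 + 14*y*cos(3*y)/9 - 14*sin(3*y)/27 + 14*cos(3*y)/27 + C

Use integration by parts with u = y**3 - 2*y**2 - 4*y - 2, dv = sin(3*y) dy, so v = -cos(3*y)/3.
Apply parts 3 times (tabular method): alternate signs, differentiate u down to 0, integrate dv up.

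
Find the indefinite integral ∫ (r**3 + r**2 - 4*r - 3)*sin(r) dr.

Use integration by parts with u = r**3 + r**2 - 4*r - 3, dv = sin(r) dr, so v = -cos(r).
Apply parts 3 times (tabular method): alternate signs, differentiate u down to 0, integrate dv up.

-r**3*cos(r) + 3*r**2*sin(r) - r**2*cos(r) + 2*r*sin(r) + 10*r*cos(r) - 10*sin(r) + 5*cos(r) + C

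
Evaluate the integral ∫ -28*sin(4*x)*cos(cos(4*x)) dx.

7*sin(cos(4*x)) + C

Let u = cos(4*x), so du = (-4*sin(4*x)) dx.
Rewriting, the integral becomes 7·∫ cos(u) du = 7·sin(u).
Substituting back, u = cos(4*x).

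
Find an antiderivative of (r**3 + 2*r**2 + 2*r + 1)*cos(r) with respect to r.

Use integration by parts with u = r**3 + 2*r**2 + 2*r + 1, dv = cos(r) dr, so v = sin(r).
Apply parts 3 times (tabular method): alternate signs, differentiate u down to 0, integrate dv up.

r**3*sin(r) + 2*r**2*sin(r) + 3*r**2*cos(r) - 4*r*sin(r) + 4*r*cos(r) - 3*sin(r) - 4*cos(r) + C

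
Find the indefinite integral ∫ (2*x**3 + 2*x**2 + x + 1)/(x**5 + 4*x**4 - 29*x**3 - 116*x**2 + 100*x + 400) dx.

17*log(x - 5)/105 + 11*log(x + 4)/12 - 34*log(x + 5)/35 - 3*log(x**2 - 4)/56 + C

Factor the denominator: (x - 5)*(x - 2)*(x + 2)*(x + 4)*(x + 5).
Partial-fraction decomposition: -34/(35*(x + 5)) + 11/(12*(x + 4)) - 3/(56*(x + 2)) - 3/(56*(x - 2)) + 17/(105*(x - 5)).
Integrate each term: A/(x−a) contributes A·log|x−a|.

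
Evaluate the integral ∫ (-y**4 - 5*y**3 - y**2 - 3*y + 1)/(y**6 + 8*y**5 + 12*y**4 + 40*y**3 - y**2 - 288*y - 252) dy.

-5*log(y - 2)/108 - 7*log(y + 1)/180 + 27*log(y + 2)/260 + 713*log(y + 7)/15660 - 121*log(y**2 + 9)/3770 - 1583*atan(y/3)/11310 + C

Factor the denominator: (y - 2)*(y + 1)*(y + 2)*(y + 7)*(y**2 + 9).
Partial-fraction decomposition: -(242*y + 1583)/(3770*(y**2 + 9)) + 713/(15660*(y + 7)) + 27/(260*(y + 2)) - 7/(180*(y + 1)) - 5/(108*(y - 2)).
Integrate each term; A/(y−a) gives A·log|y−a|; the (By+D)/(y²+p²) term gives a log and an atan.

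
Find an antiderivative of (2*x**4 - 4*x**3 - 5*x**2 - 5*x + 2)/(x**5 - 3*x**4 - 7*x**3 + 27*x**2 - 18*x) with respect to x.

Factor the denominator: x*(x - 3)*(x - 2)*(x - 1)*(x + 3).
Partial-fraction decomposition: 121/(180*(x + 3)) - 5/(4*(x - 1)) + 14/(5*(x - 2)) - 1/(9*(x - 3)) - 1/(9*x).
Integrate each term: A/(x−a) contributes A·log|x−a|.

14*log(x - 2)/5 - 5*log(x - 1)/4 + 121*log(x + 3)/180 - log(x**2 - 3*x)/9 + C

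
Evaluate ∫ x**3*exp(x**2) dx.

(x**2 - 1)*exp(x**2)/2 + C

Let u = x², du = 2x dx; rewrite as (1/2)∫ u^1·exp(1u) du.
Now integrate by parts 1 time.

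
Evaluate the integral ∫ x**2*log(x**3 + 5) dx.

x**3*log(x**3 + 5)/3 - x**3/3 + 5*log(x**3 + 5)/3 + C

Let u = x**3 + 5, so du = (3*x**2) dx.
The integral becomes (1/3)·∫ log(u) du; integrate by parts with u′=log(u), dv′=du.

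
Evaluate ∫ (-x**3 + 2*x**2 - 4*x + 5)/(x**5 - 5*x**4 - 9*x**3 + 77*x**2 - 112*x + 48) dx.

-43*log(x - 4)/72 + 4*log(x - 3)/7 - 13*log(x - 1)/225 + 117*log(x + 4)/1400 - 1/(15*x - 15) + C

Factor the denominator: (x - 4)*(x - 3)*(x - 1)**2*(x + 4).
Partial-fraction decomposition: 117/(1400*(x + 4)) - 13/(225*(x - 1)) + 1/(15*(x - 1)**2) + 4/(7*(x - 3)) - 43/(72*(x - 4)).
Integrate each term; A/(x−a) gives A·log|x−a|; A/(x−a)² gives −A/(x−a).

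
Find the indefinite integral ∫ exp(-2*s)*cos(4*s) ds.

exp(-2*s)*sin(4*s)/5 - exp(-2*s)*cos(4*s)/10 + C

Let I denote the integral. Integrate by parts with u = cos(4*s), dv = exp(-2*s) ds, so v = -exp(-2*s)/2: I = -exp(-2*s)*cos(4*s)/2 − 2·∫ exp(-2*s)*sin(4*s) ds.
Apply parts again with u = sin(4*s), dv = exp(-2*s) ds: ∫ exp(-2*s)*sin(4*s) ds = -exp(-2*s)*sin(4*s)/2 + 2·I. Substituting back brings back I: I = exp(-2*s)*sin(4*s) - exp(-2*s)*cos(4*s)/2 − 4·I.
Solving for I: (1 + 4)·I equals the remaining terms, so I = (1/5)·(exp(-2*s)*sin(4*s) - exp(-2*s)*cos(4*s)/2).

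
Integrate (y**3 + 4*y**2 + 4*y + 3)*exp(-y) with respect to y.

Use integration by parts with u = y**3 + 4*y**2 + 4*y + 3, dv = exp(-y) dy, so v = -exp(-y).
Apply parts 3 times (tabular method): alternate signs, differentiate u down to 0, integrate dv up.

(-y**3 - 7*y**2 - 18*y - 21)*exp(-y) + C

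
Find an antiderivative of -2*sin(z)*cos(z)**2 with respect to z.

2*cos(z)**3/3 + C

Let u = cos(z), so du = (-sin(z)) dz.
Rewriting, the integral becomes 2·∫ u^2 du = 2·u^3/3.
Substituting back, u = cos(z).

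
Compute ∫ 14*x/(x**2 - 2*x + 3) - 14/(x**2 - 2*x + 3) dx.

7*log(x**2 - 2*x + 3) + C

Let u = x**2 - 2*x + 3, so du = (2*x - 2) dx.
Rewriting, the integral becomes 7·∫ 1/u du = 7·log(u).
Substituting back, u = x**2 - 2*x + 3.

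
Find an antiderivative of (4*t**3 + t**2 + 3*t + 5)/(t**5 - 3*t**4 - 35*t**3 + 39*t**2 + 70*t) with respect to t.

Factor the denominator: t*(t - 7)*(t - 2)*(t + 1)*(t + 5).
Partial-fraction decomposition: -97/(336*(t + 5)) + 1/(96*(t + 1)) - 47/(210*(t - 2)) + 1447/(3360*(t - 7)) + 1/(14*t).
Integrate each term: A/(t−a) contributes A·log|t−a|.

log(t)/14 + 1447*log(t - 7)/3360 - 47*log(t - 2)/210 + log(t + 1)/96 - 97*log(t + 5)/336 + C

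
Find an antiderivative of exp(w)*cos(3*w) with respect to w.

Let I denote the integral. Integrate by parts with u = cos(3*w), dv = exp(w) dw, so v = exp(w): I = exp(w)*cos(3*w) + 3·∫ exp(w)*sin(3*w) dw.
Apply parts again with u = sin(3*w), dv = exp(w) dw: ∫ exp(w)*sin(3*w) dw = exp(w)*sin(3*w) − 3·I. Substituting back brings back I: I = 3*exp(w)*sin(3*w) + exp(w)*cos(3*w) − 9·I.
Solving for I: (1 + 9)·I equals the remaining terms, so I = (1/10)·(3*exp(w)*sin(3*w) + exp(w)*cos(3*w)).

3*exp(w)*sin(3*w)/10 + exp(w)*cos(3*w)/10 + C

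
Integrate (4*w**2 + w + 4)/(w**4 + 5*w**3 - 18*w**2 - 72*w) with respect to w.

Factor the denominator: w*(w - 4)*(w + 3)*(w + 6).
Partial-fraction decomposition: -71/(90*(w + 6)) + 37/(63*(w + 3)) + 9/(35*(w - 4)) - 1/(18*w).
Integrate each term: A/(w−a) contributes A·log|w−a|.

-log(w)/18 + 9*log(w - 4)/35 + 37*log(w + 3)/63 - 71*log(w + 6)/90 + C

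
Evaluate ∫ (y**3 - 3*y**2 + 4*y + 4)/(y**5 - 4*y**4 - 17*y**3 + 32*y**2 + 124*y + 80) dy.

37*log(y - 5)/147 - log(y - 4)/5 - 2*log(y + 1)/15 + 4*log(y + 2)/49 - 4/(7*y + 14) + C

Factor the denominator: (y - 5)*(y - 4)*(y + 1)*(y + 2)**2.
Partial-fraction decomposition: 4/(49*(y + 2)) + 4/(7*(y + 2)**2) - 2/(15*(y + 1)) - 1/(5*(y - 4)) + 37/(147*(y - 5)).
Integrate each term; A/(y−a) gives A·log|y−a|; A/(y−a)² gives −A/(y−a).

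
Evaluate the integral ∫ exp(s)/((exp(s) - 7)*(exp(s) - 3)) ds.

Let u = e^s, du = e^s ds.
The integral becomes ∫ du/((u-3)(u-7)); decompose into partial fractions.

log(exp(s) - 7)/4 - log(exp(s) - 3)/4 + C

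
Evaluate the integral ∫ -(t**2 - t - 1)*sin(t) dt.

Use integration by parts with u = t**2 - t - 1, dv = -sin(t) dt, so v = cos(t).
Apply parts 2 times (tabular method): alternate signs, differentiate u down to 0, integrate dv up.

t**2*cos(t) - 2*t*sin(t) - t*cos(t) + sin(t) - 3*cos(t) + C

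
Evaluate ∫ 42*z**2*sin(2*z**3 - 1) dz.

-7*cos(2*z**3 - 1) + C

Let u = 2*z**3 - 1, so du = (6*z**2) dz.
Rewriting, the integral becomes 7·∫ sin(u) du = 7·-cos(u).
Substituting back, u = 2*z**3 - 1.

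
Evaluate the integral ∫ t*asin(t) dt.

t**2*asin(t)/2 + t*sqrt(-t**2 + 1)/4 - asin(t)/4 + C

Use integration by parts with u = arcsin(t), dv = t dt.
Then du = 1/sqrt(-t**2 + 1) dt.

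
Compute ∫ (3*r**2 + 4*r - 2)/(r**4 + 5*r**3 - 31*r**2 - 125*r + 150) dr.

Factor the denominator: (r - 5)*(r - 1)*(r + 5)*(r + 6).
Partial-fraction decomposition: -82/(77*(r + 6)) + 53/(60*(r + 5)) - 5/(168*(r - 1)) + 93/(440*(r - 5)).
Integrate each term: A/(r−a) contributes A·log|r−a|.

93*log(r - 5)/440 - 5*log(r - 1)/168 + 53*log(r + 5)/60 - 82*log(r + 6)/77 + C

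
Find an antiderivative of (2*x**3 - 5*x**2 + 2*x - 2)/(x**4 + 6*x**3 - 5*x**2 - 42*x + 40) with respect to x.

-log(x - 2)/21 + log(x - 1)/10 - 109*log(x + 4)/15 + 129*log(x + 5)/14 + C

Factor the denominator: (x - 2)*(x - 1)*(x + 4)*(x + 5).
Partial-fraction decomposition: 129/(14*(x + 5)) - 109/(15*(x + 4)) + 1/(10*(x - 1)) - 1/(21*(x - 2)).
Integrate each term: A/(x−a) contributes A·log|x−a|.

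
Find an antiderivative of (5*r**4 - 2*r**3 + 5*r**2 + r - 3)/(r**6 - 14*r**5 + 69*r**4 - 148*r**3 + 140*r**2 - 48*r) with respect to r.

log(r)/16 + 2077*log(r - 6)/400 - 137*log(r - 4)/16 + 83*log(r - 2)/16 - 47*log(r - 1)/25 + 2/(5*r - 5) + C

Factor the denominator: r*(r - 6)*(r - 4)*(r - 2)*(r - 1)**2.
Partial-fraction decomposition: -47/(25*(r - 1)) - 2/(5*(r - 1)**2) + 83/(16*(r - 2)) - 137/(16*(r - 4)) + 2077/(400*(r - 6)) + 1/(16*r).
Integrate each term; A/(r−a) gives A·log|r−a|; A/(r−a)² gives −A/(r−a).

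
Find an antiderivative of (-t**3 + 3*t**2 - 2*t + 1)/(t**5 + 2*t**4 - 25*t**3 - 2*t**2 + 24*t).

Factor the denominator: t*(t - 4)*(t - 1)*(t + 1)*(t + 6).
Partial-fraction decomposition: 337/(2100*(t + 6)) - 7/(50*(t + 1)) - 1/(42*(t - 1)) - 23/(600*(t - 4)) + 1/(24*t).
Integrate each term: A/(t−a) contributes A·log|t−a|.

log(t)/24 - 23*log(t - 4)/600 - log(t - 1)/42 - 7*log(t + 1)/50 + 337*log(t + 6)/2100 + C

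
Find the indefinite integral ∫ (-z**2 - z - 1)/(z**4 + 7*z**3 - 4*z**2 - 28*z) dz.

log(z)/28 - 7*log(z - 2)/72 - 3*log(z + 2)/40 + 43*log(z + 7)/315 + C

Factor the denominator: z*(z - 2)*(z + 2)*(z + 7).
Partial-fraction decomposition: 43/(315*(z + 7)) - 3/(40*(z + 2)) - 7/(72*(z - 2)) + 1/(28*z).
Integrate each term: A/(z−a) contributes A·log|z−a|.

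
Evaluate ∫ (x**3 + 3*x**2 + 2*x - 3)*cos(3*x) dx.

Use integration by parts with u = x**3 + 3*x**2 + 2*x - 3, dv = cos(3*x) dx, so v = sin(3*x)/3.
Apply parts 3 times (tabular method): alternate signs, differentiate u down to 0, integrate dv up.

x**3*sin(3*x)/3 + x**2*sin(3*x) + x**2*cos(3*x)/3 + 4*x*sin(3*x)/9 + 2*x*cos(3*x)/3 - 11*sin(3*x)/9 + 4*cos(3*x)/27 + C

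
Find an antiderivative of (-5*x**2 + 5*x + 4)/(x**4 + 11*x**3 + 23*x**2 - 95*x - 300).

Factor the denominator: (x - 3)*(x + 4)*(x + 5)**2.
Partial-fraction decomposition: -437/(32*(x + 5)) - 73/(4*(x + 5)**2) + 96/(7*(x + 4)) - 13/(224*(x - 3)).
Integrate each term; A/(x−a) gives A·log|x−a|; A/(x−a)² gives −A/(x−a).

-13*log(x - 3)/224 + 96*log(x + 4)/7 - 437*log(x + 5)/32 + 73/(4*x + 20) + C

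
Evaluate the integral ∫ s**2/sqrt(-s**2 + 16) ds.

-s*sqrt(-s**2 + 16)/2 + 8*asin(s/4) + C

Substitute s = 4·sin(θ), so ds = 4·cos(θ) dθ and the radical becomes sqrt(-s**2 + 16) = 4·cos(θ) by the Pythagorean identity.
Integrate the resulting trig expression in θ, then back-substitute θ = asin(s/4), sin(θ) = s/4, cos(θ) = sqrt(-s**2 + 16)/4 (absorbing any constant into C).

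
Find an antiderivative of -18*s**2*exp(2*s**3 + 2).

-3*exp(2*s**3 + 2) + C

Let u = 2*s**3 + 2, so du = (6*s**2) ds.
Rewriting, the integral becomes -3·∫ e^u du = -3·e^u.
Substituting back, u = 2*s**3 + 2.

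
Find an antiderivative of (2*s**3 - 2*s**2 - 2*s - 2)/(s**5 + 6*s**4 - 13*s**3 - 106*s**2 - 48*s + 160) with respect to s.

43*log(s - 4)/648 + 2*log(s - 1)/135 - 11*log(s + 2)/54 + 77*log(s + 4)/40 - 146*log(s + 5)/81 + C

Factor the denominator: (s - 4)*(s - 1)*(s + 2)*(s + 4)*(s + 5).
Partial-fraction decomposition: -146/(81*(s + 5)) + 77/(40*(s + 4)) - 11/(54*(s + 2)) + 2/(135*(s - 1)) + 43/(648*(s - 4)).
Integrate each term: A/(s−a) contributes A·log|s−a|.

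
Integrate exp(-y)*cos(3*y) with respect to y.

Let I denote the integral. Integrate by parts with u = cos(3*y), dv = exp(-y) dy, so v = -exp(-y): I = -exp(-y)*cos(3*y) − 3·∫ exp(-y)*sin(3*y) dy.
Apply parts again with u = sin(3*y), dv = exp(-y) dy: ∫ exp(-y)*sin(3*y) dy = -exp(-y)*sin(3*y) + 3·I. Substituting back brings back I: I = 3*exp(-y)*sin(3*y) - exp(-y)*cos(3*y) − 9·I.
Solving for I: (1 + 9)·I equals the remaining terms, so I = (1/10)·(3*exp(-y)*sin(3*y) - exp(-y)*cos(3*y)).

3*exp(-y)*sin(3*y)/10 - exp(-y)*cos(3*y)/10 + C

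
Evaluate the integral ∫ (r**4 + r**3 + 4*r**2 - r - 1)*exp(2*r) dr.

(4*r**4 - 4*r**3 + 22*r**2 - 26*r + 9)*exp(2*r)/8 + C

Use integration by parts with u = r**4 + r**3 + 4*r**2 - r - 1, dv = exp(2*r) dr, so v = exp(2*r)/2.
Apply parts 4 times (tabular method): alternate signs, differentiate u down to 0, integrate dv up.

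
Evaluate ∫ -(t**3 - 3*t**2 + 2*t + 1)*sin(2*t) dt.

t**3*cos(2*t)/2 - 3*t**2*sin(2*t)/4 - 3*t**2*cos(2*t)/2 + 3*t*sin(2*t)/2 + t*cos(2*t)/4 - sin(2*t)/8 + 5*cos(2*t)/4 + C

Use integration by parts with u = t**3 - 3*t**2 + 2*t + 1, dv = -sin(2*t) dt, so v = cos(2*t)/2.
Apply parts 3 times (tabular method): alternate signs, differentiate u down to 0, integrate dv up.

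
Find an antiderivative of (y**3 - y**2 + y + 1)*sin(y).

-y**3*cos(y) + 3*y**2*sin(y) + y**2*cos(y) - 2*y*sin(y) + 5*y*cos(y) - 5*sin(y) - 3*cos(y) + C

Use integration by parts with u = y**3 - y**2 + y + 1, dv = sin(y) dy, so v = -cos(y).
Apply parts 3 times (tabular method): alternate signs, differentiate u down to 0, integrate dv up.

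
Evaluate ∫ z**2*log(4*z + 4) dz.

z**3*log(4*z + 4)/3 - z**3/9 + z**2/6 - z/3 + log(z + 1)/3 + C

Use integration by parts with u = log(4*z + 4), dv = z**2 dz.
Then du = 4/(4*z + 4) dz and v = z**3/3.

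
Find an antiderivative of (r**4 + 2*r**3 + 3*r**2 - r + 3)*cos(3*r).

r**4*sin(3*r)/3 + 2*r**3*sin(3*r)/3 + 4*r**3*cos(3*r)/9 + 5*r**2*sin(3*r)/9 + 2*r**2*cos(3*r)/3 - 7*r*sin(3*r)/9 + 10*r*cos(3*r)/27 + 71*sin(3*r)/81 - 7*cos(3*r)/27 + C

Use integration by parts with u = r**4 + 2*r**3 + 3*r**2 - r + 3, dv = cos(3*r) dr, so v = sin(3*r)/3.
Apply parts 4 times (tabular method): alternate signs, differentiate u down to 0, integrate dv up.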